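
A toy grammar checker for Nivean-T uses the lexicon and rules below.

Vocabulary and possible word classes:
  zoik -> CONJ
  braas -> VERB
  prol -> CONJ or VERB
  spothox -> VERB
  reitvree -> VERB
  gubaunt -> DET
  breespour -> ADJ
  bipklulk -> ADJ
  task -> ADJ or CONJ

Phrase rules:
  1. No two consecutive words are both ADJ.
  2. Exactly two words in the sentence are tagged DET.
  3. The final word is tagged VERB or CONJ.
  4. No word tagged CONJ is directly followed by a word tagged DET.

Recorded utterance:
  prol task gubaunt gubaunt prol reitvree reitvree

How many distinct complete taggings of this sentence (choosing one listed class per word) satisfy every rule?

4

Candidates per position — 1:prol {CONJ,VERB}; 2:task {ADJ,CONJ}; 3:gubaunt {DET}; 4:gubaunt {DET}; 5:prol {CONJ,VERB}; 6:reitvree {VERB}; 7:reitvree {VERB}.
There are 8 candidate sequences in total.
The sequences that satisfy every rule: CONJ ADJ DET DET CONJ VERB VERB; CONJ ADJ DET DET VERB VERB VERB; VERB ADJ DET DET CONJ VERB VERB; VERB ADJ DET DET VERB VERB VERB.
Count = 4.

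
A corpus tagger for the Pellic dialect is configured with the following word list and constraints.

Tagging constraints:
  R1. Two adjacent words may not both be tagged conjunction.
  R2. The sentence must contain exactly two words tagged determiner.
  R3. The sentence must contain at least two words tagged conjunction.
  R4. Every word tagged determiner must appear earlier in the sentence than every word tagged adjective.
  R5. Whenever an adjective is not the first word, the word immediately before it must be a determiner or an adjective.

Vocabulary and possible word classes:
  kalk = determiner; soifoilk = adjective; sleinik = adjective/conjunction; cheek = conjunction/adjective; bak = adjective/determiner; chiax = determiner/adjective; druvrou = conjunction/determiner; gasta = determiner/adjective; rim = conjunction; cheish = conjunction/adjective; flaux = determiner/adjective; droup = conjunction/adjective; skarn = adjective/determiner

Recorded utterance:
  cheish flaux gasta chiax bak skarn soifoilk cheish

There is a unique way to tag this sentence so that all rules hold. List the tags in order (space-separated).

conjunction determiner determiner adjective adjective adjective adjective conjunction

Candidates per position — 1:cheish {conjunction,adjective}; 2:flaux {determiner,adjective}; 3:gasta {determiner,adjective}; 4:chiax {determiner,adjective}; 5:bak {adjective,determiner}; 6:skarn {adjective,determiner}; 7:soifoilk {adjective}; 8:cheish {conjunction,adjective}.
If word 1 were adjective, no tagging could satisfy rule 3; so word 1 is conjunction.
If word 2 were adjective, no tagging could satisfy rule 5; so word 2 is determiner.
If word 8 were adjective, no tagging could satisfy rule 3; so word 8 is conjunction.
The remaining ambiguous positions (3, 4, 5, 6) are resolved jointly — only one combination satisfies every rule.
So the tagging must be: conjunction determiner determiner adjective adjective adjective adjective conjunction.
Verifying each rule — rule 1 holds; rule 2 holds; rule 3 holds; rule 4 holds; rule 5 holds.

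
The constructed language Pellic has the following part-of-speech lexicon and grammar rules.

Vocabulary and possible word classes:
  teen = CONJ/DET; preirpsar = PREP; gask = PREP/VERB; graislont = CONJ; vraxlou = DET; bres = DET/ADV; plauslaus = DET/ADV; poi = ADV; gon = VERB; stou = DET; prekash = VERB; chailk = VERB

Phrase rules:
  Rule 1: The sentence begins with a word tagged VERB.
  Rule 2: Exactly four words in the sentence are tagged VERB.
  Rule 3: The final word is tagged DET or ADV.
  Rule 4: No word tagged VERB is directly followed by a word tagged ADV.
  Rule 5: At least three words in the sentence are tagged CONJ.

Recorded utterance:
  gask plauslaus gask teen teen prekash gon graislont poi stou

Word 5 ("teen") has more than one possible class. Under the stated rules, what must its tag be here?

CONJ

Candidates per position — 1:gask {PREP,VERB}; 2:plauslaus {DET,ADV}; 3:gask {PREP,VERB}; 4:teen {CONJ,DET}; 5:teen {CONJ,DET}; 6:prekash {VERB}; 7:gon {VERB}; 8:graislont {CONJ}; 9:poi {ADV}; 10:stou {DET}.
At position 1, choosing PREP makes rule 1 impossible to satisfy; hence VERB.
At position 2, choosing ADV makes rule 4 impossible to satisfy; hence DET.
At position 3, choosing PREP makes rule 2 impossible to satisfy; hence VERB.
At position 4, choosing DET makes rule 5 impossible to satisfy; hence CONJ.
At position 5, choosing DET makes rule 5 impossible to satisfy; hence CONJ.
So the tagging must be: VERB DET VERB CONJ CONJ VERB VERB CONJ ADV DET.
Check: rule 1 ok; rule 2 ok; rule 3 ok; rule 4 ok; rule 5 ok.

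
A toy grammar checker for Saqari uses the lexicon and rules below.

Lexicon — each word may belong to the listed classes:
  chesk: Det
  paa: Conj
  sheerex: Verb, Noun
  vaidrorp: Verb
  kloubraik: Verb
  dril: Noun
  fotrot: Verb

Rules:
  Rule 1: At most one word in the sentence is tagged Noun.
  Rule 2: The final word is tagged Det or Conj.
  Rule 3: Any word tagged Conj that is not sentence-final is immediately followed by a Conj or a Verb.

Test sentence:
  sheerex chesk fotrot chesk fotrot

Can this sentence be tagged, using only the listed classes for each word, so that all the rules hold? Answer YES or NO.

Candidates per position — 1:sheerex {Verb,Noun}; 2:chesk {Det}; 3:fotrot {Verb}; 4:chesk {Det}; 5:fotrot {Verb}.
Rule 2 cannot be satisfied by any choice of tags from the lexicon.
So there is no consistent tagging.

NO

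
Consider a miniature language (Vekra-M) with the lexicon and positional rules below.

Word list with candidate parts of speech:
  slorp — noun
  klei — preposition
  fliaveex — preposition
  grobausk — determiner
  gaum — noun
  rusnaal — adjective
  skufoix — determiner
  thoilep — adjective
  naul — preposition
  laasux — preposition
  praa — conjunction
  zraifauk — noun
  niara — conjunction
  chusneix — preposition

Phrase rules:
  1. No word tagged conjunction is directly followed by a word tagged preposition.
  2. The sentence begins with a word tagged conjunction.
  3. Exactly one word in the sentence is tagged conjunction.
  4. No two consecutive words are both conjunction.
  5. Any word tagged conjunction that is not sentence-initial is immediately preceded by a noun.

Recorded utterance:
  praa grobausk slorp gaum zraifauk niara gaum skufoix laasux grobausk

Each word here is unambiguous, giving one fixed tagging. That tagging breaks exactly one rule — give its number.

Fixed tagging: conjunction determiner noun noun noun conjunction noun determiner preposition determiner.
Checking each rule: R1 pass, R2 pass, R3 fail, R4 pass, R5 pass.
Only rule 3 fails.

3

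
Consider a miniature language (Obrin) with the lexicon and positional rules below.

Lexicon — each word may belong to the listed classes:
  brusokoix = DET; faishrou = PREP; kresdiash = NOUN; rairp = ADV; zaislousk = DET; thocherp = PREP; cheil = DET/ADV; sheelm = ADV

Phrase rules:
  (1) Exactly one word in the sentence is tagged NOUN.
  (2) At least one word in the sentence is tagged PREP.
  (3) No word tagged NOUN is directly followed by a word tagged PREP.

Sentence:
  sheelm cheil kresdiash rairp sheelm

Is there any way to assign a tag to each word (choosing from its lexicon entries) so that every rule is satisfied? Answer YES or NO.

NO

Candidates per position — 1:sheelm {ADV}; 2:cheil {DET,ADV}; 3:kresdiash {NOUN}; 4:rairp {ADV}; 5:sheelm {ADV}.
Rule 2 cannot be satisfied by any choice of tags from the lexicon.
So there is no consistent tagging.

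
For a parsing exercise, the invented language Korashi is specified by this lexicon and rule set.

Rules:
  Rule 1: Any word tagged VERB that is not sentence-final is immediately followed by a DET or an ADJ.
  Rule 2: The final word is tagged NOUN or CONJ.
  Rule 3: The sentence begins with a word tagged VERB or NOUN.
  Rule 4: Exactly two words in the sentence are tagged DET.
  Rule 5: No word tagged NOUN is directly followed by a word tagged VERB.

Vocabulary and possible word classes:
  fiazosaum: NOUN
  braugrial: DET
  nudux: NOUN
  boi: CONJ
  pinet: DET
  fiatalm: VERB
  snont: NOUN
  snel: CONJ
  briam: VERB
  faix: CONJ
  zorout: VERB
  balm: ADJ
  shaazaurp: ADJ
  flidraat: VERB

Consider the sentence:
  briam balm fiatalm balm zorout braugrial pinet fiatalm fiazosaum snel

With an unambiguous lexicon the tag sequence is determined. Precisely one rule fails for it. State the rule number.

1

Fixed tagging: VERB ADJ VERB ADJ VERB DET DET VERB NOUN CONJ.
Checking each rule: R1 violated, R2 holds, R3 holds, R4 holds, R5 holds.
Only rule 1 fails.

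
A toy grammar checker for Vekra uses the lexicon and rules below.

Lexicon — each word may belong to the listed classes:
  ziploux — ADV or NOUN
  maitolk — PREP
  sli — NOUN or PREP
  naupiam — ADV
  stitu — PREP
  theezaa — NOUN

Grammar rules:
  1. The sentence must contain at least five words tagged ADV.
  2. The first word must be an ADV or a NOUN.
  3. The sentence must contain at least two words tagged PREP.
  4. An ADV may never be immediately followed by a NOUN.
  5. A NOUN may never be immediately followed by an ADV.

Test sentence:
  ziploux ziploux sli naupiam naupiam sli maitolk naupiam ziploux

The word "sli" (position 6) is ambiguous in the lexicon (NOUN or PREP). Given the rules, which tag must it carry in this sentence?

Candidates per position — 1:ziploux {ADV,NOUN}; 2:ziploux {ADV,NOUN}; 3:sli {NOUN,PREP}; 4:naupiam {ADV}; 5:naupiam {ADV}; 6:sli {NOUN,PREP}; 7:maitolk {PREP}; 8:naupiam {ADV}; 9:ziploux {ADV,NOUN}.
Position 3: tagging it NOUN would leave rule 5 unsatisfiable, so it must be PREP.
Position 6: tagging it NOUN would leave rule 4 unsatisfiable, so it must be PREP.
Position 9: tagging it NOUN would leave rule 4 unsatisfiable, so it must be ADV.
The remaining ambiguous positions (1, 2) are resolved jointly — only one combination satisfies every rule.
That leaves exactly one tagging: ADV ADV PREP ADV ADV PREP PREP ADV ADV.
Check: rule 1 satisfied; rule 2 satisfied; rule 3 satisfied; rule 4 satisfied; rule 5 satisfied.

PREP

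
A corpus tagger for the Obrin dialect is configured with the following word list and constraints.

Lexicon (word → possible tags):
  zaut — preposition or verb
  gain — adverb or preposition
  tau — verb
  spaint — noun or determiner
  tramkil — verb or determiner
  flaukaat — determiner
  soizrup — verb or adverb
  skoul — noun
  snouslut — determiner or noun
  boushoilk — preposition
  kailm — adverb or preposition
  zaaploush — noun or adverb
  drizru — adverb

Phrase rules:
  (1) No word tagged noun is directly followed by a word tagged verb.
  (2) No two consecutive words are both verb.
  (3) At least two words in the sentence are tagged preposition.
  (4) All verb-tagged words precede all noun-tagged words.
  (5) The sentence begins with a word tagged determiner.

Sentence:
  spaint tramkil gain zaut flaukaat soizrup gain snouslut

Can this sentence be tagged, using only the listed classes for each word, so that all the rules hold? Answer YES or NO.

YES

Candidates per position — 1:spaint {noun,determiner}; 2:tramkil {verb,determiner}; 3:gain {adverb,preposition}; 4:zaut {preposition,verb}; 5:flaukaat {determiner}; 6:soizrup {verb,adverb}; 7:gain {adverb,preposition}; 8:snouslut {determiner,noun}.
One satisfying assignment: determiner determiner adverb preposition determiner adverb preposition noun.
Checking: rule 1 ok; rule 2 ok; rule 3 ok; rule 4 ok; rule 5 ok.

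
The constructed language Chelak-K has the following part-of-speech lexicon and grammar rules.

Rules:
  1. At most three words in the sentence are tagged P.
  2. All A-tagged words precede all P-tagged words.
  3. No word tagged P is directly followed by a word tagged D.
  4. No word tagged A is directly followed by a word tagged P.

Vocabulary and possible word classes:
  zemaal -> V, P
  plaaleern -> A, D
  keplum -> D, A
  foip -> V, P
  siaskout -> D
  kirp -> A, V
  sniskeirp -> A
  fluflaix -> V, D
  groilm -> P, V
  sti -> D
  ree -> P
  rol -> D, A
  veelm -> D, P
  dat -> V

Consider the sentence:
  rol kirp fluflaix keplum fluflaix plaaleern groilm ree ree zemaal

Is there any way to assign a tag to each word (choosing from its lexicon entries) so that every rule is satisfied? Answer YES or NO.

Candidates per position — 1:rol {D,A}; 2:kirp {A,V}; 3:fluflaix {V,D}; 4:keplum {D,A}; 5:fluflaix {V,D}; 6:plaaleern {A,D}; 7:groilm {P,V}; 8:ree {P}; 9:ree {P}; 10:zemaal {V,P}.
One satisfying assignment: D A V D V D V P P V.
Check: rule 1 ✓; rule 2 ✓; rule 3 ✓; rule 4 ✓.

YES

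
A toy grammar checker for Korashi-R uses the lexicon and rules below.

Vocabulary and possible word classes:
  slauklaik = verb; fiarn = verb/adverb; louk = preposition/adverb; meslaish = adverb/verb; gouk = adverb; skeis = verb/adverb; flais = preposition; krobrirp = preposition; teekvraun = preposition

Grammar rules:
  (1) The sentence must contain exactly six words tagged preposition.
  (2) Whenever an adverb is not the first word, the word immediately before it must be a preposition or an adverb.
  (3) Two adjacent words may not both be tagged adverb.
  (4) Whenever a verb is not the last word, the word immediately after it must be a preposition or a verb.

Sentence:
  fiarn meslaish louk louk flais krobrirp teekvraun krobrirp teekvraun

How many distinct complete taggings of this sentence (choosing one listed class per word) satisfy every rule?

Candidates per position — 1:fiarn {verb,adverb}; 2:meslaish {adverb,verb}; 3:louk {preposition,adverb}; 4:louk {preposition,adverb}; 5:flais {preposition}; 6:krobrirp {preposition}; 7:teekvraun {preposition}; 8:krobrirp {preposition}; 9:teekvraun {preposition}.
There are 16 candidate sequences in total.
The sequences that satisfy every rule: verb verb preposition adverb preposition preposition preposition preposition preposition; adverb verb preposition adverb preposition preposition preposition preposition preposition.
Count = 2.

2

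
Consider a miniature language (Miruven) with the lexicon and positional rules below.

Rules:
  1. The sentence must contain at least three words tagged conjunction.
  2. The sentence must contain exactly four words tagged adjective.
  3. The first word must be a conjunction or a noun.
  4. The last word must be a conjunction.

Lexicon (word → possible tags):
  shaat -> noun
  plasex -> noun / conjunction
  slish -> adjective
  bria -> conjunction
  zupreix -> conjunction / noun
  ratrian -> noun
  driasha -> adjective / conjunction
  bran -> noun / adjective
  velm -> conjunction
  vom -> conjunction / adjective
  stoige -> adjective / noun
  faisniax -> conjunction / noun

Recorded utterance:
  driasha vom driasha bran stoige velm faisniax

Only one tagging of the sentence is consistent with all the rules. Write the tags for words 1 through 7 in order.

conjunction adjective adjective adjective adjective conjunction conjunction

Candidates per position — 1:driasha {adjective,conjunction}; 2:vom {conjunction,adjective}; 3:driasha {adjective,conjunction}; 4:bran {noun,adjective}; 5:stoige {adjective,noun}; 6:velm {conjunction}; 7:faisniax {conjunction,noun}.
Position 1: tagging it adjective would leave rule 3 unsatisfiable, so it must be conjunction.
Position 2: tagging it conjunction would leave rule 2 unsatisfiable, so it must be adjective.
Position 3: tagging it conjunction would leave rule 2 unsatisfiable, so it must be adjective.
Position 4: tagging it noun would leave rule 2 unsatisfiable, so it must be adjective.
Position 5: tagging it noun would leave rule 2 unsatisfiable, so it must be adjective.
Position 7: tagging it noun would leave rule 1 unsatisfiable, so it must be conjunction.
So the tagging must be: conjunction adjective adjective adjective adjective conjunction conjunction.
Check: rule 1 ✓; rule 2 ✓; rule 3 ✓; rule 4 ✓.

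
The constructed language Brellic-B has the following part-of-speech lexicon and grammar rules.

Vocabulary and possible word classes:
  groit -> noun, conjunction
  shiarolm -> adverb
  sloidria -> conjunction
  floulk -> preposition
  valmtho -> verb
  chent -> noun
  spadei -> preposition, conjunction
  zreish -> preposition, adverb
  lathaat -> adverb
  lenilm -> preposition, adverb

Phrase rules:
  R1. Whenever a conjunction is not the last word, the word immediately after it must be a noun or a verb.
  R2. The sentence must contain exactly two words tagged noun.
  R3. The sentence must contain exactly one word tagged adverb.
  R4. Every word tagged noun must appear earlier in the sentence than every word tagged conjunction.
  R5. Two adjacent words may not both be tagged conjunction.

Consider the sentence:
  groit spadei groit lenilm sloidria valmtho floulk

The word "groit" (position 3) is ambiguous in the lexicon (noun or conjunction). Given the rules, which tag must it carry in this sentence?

Candidates per position — 1:groit {noun,conjunction}; 2:spadei {preposition,conjunction}; 3:groit {noun,conjunction}; 4:lenilm {preposition,adverb}; 5:sloidria {conjunction}; 6:valmtho {verb}; 7:floulk {preposition}.
At position 1, choosing conjunction makes rule 1 impossible to satisfy; hence noun.
At position 3, choosing conjunction makes rule 1 impossible to satisfy; hence noun.
At position 4, choosing preposition makes rule 3 impossible to satisfy; hence adverb.
At position 2, choosing conjunction makes rule 4 impossible to satisfy; hence preposition.
The only consistent sequence is: noun preposition noun adverb conjunction verb preposition.
Checking: rule 1 ✓; rule 2 ✓; rule 3 ✓; rule 4 ✓; rule 5 ✓.

noun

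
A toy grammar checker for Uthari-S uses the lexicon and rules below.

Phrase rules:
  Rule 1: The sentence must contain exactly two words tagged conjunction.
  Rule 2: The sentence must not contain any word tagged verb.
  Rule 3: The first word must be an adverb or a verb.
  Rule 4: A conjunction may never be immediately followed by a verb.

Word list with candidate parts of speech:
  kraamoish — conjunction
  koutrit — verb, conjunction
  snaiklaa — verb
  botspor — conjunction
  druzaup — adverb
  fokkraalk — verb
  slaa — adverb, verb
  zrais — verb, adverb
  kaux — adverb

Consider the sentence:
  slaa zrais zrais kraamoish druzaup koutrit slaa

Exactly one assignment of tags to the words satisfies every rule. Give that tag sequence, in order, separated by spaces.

Candidates per position — 1:slaa {adverb,verb}; 2:zrais {verb,adverb}; 3:zrais {verb,adverb}; 4:kraamoish {conjunction}; 5:druzaup {adverb}; 6:koutrit {verb,conjunction}; 7:slaa {adverb,verb}.
If word 1 were verb, no tagging could satisfy rule 2; so word 1 is adverb.
If word 2 were verb, no tagging could satisfy rule 2; so word 2 is adverb.
If word 3 were verb, no tagging could satisfy rule 2; so word 3 is adverb.
If word 6 were verb, no tagging could satisfy rule 1; so word 6 is conjunction.
If word 7 were verb, no tagging could satisfy rule 2; so word 7 is adverb.
So the tagging must be: adverb adverb adverb conjunction adverb conjunction adverb.
Check: rule 1 satisfied; rule 2 satisfied; rule 3 satisfied; rule 4 satisfied.

adverb adverb adverb conjunction adverb conjunction adverb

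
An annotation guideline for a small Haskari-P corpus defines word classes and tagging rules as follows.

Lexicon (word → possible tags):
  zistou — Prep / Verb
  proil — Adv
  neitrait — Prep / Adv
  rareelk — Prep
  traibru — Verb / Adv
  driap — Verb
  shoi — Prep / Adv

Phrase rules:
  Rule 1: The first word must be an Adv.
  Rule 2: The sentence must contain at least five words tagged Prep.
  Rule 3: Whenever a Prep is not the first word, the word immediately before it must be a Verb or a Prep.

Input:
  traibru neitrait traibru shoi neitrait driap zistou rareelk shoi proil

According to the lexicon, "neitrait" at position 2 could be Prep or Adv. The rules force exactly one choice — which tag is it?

Adv

Candidates per position — 1:traibru {Verb,Adv}; 2:neitrait {Prep,Adv}; 3:traibru {Verb,Adv}; 4:shoi {Prep,Adv}; 5:neitrait {Prep,Adv}; 6:driap {Verb}; 7:zistou {Prep,Verb}; 8:rareelk {Prep}; 9:shoi {Prep,Adv}; 10:proil {Adv}.
Word 1 cannot be Verb — rule 1 would then fail for every completion. It is Adv.
Word 2 cannot be Prep — rule 3 would then fail for every completion. It is Adv.
Word 4 cannot be Adv — rule 2 would then fail for every completion. It is Prep.
Word 5 cannot be Adv — rule 2 would then fail for every completion. It is Prep.
Word 7 cannot be Verb — rule 2 would then fail for every completion. It is Prep.
Word 9 cannot be Adv — rule 2 would then fail for every completion. It is Prep.
Word 3 cannot be Adv — rule 3 would then fail for every completion. It is Verb.
So the tagging must be: Adv Adv Verb Prep Prep Verb Prep Prep Prep Adv.
Checking: rule 1 holds; rule 2 holds; rule 3 holds.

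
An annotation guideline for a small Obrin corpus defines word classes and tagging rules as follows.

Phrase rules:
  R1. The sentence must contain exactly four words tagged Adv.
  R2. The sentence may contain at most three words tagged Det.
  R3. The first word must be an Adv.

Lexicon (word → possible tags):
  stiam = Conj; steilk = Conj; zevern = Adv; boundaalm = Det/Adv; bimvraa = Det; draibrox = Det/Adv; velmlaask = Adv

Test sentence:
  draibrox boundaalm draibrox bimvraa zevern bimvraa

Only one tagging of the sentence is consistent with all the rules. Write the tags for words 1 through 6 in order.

Adv Adv Adv Det Adv Det

Candidates per position — 1:draibrox {Det,Adv}; 2:boundaalm {Det,Adv}; 3:draibrox {Det,Adv}; 4:bimvraa {Det}; 5:zevern {Adv}; 6:bimvraa {Det}.
Position 1: tagging it Det would leave rule 1 unsatisfiable, so it must be Adv.
Position 2: tagging it Det would leave rule 1 unsatisfiable, so it must be Adv.
Position 3: tagging it Det would leave rule 1 unsatisfiable, so it must be Adv.
The only consistent sequence is: Adv Adv Adv Det Adv Det.
Checking: rule 1 ok; rule 2 ok; rule 3 ok.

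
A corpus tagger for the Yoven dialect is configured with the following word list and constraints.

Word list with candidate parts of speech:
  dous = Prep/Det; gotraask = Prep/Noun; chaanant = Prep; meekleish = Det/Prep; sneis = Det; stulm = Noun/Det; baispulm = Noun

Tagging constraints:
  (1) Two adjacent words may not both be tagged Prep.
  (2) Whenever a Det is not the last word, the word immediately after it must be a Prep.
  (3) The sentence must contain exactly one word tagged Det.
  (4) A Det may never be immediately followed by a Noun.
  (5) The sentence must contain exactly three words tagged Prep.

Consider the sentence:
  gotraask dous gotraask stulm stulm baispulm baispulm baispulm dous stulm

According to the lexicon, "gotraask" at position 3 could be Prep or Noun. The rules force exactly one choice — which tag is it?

Candidates per position — 1:gotraask {Prep,Noun}; 2:dous {Prep,Det}; 3:gotraask {Prep,Noun}; 4:stulm {Noun,Det}; 5:stulm {Noun,Det}; 6:baispulm {Noun}; 7:baispulm {Noun}; 8:baispulm {Noun}; 9:dous {Prep,Det}; 10:stulm {Noun,Det}.
If word 4 were Det, no tagging could satisfy rule 2; so word 4 is Noun.
If word 5 were Det, no tagging could satisfy rule 2; so word 5 is Noun.
If word 9 were Det, no tagging could satisfy rule 2; so word 9 is Prep.
Position 3: the remaining choice is settled jointly with positions 1, 2, 10 — only Prep at position 3 is part of a tagging that satisfies every rule.
So the tagging must be: Prep Det Prep Noun Noun Noun Noun Noun Prep Noun.
Check: rule 1 satisfied; rule 2 satisfied; rule 3 satisfied; rule 4 satisfied; rule 5 satisfied.

Prep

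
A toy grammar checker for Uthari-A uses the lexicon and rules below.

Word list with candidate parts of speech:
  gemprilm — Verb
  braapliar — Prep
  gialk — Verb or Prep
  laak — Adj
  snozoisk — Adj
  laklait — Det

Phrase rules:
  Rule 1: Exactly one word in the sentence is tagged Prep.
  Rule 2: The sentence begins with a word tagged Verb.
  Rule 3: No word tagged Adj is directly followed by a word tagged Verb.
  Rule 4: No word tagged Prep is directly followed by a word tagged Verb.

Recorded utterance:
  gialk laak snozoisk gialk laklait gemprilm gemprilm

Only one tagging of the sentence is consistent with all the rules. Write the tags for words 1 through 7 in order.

Candidates per position — 1:gialk {Verb,Prep}; 2:laak {Adj}; 3:snozoisk {Adj}; 4:gialk {Verb,Prep}; 5:laklait {Det}; 6:gemprilm {Verb}; 7:gemprilm {Verb}.
At position 1, choosing Prep makes rule 2 impossible to satisfy; hence Verb.
At position 4, choosing Verb makes rule 1 impossible to satisfy; hence Prep.
The only consistent sequence is: Verb Adj Adj Prep Det Verb Verb.
Verifying each rule — rule 1 holds; rule 2 holds; rule 3 holds; rule 4 holds.

Verb Adj Adj Prep Det Verb Verb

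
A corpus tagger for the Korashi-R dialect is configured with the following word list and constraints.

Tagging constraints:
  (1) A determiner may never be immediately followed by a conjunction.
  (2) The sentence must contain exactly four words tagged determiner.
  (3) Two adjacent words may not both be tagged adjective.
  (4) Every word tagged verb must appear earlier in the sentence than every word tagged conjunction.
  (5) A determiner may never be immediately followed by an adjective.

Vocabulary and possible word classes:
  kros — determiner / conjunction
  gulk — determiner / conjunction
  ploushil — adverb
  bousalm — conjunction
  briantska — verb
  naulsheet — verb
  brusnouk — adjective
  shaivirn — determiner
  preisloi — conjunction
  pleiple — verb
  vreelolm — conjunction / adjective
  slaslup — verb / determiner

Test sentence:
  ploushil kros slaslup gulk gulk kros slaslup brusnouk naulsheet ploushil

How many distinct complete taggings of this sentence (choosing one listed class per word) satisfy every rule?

Candidates per position — 1:ploushil {adverb}; 2:kros {determiner,conjunction}; 3:slaslup {verb,determiner}; 4:gulk {determiner,conjunction}; 5:gulk {determiner,conjunction}; 6:kros {determiner,conjunction}; 7:slaslup {verb,determiner}; 8:brusnouk {adjective}; 9:naulsheet {verb}; 10:ploushil {adverb}.
There are 64 candidate sequences in total.
The sequences that satisfy every rule: adverb determiner verb determiner determiner determiner verb adjective verb adverb.
Count = 1.

1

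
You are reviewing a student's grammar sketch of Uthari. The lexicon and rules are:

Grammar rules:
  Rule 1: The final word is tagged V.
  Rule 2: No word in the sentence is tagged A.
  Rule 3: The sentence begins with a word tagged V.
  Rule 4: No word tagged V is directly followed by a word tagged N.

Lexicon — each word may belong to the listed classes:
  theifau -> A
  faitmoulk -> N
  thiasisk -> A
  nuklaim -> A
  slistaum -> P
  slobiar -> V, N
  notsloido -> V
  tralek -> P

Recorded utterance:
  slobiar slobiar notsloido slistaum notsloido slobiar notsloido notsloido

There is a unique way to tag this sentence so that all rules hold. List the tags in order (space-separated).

V V V P V V V V

Candidates per position — 1:slobiar {V,N}; 2:slobiar {V,N}; 3:notsloido {V}; 4:slistaum {P}; 5:notsloido {V}; 6:slobiar {V,N}; 7:notsloido {V}; 8:notsloido {V}.
Position 1: tagging it N would leave rule 3 unsatisfiable, so it must be V.
Position 2: tagging it N would leave rule 4 unsatisfiable, so it must be V.
Position 6: tagging it N would leave rule 4 unsatisfiable, so it must be V.
The only consistent sequence is: V V V P V V V V.
Check: rule 1 holds; rule 2 holds; rule 3 holds; rule 4 holds.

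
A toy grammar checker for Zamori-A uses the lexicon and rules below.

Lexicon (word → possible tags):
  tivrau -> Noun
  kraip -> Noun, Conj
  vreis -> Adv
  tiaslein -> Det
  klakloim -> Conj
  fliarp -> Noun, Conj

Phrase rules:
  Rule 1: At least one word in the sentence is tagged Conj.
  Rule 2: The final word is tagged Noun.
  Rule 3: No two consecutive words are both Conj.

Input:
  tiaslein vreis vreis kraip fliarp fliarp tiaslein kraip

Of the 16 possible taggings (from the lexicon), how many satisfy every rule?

4

Candidates per position — 1:tiaslein {Det}; 2:vreis {Adv}; 3:vreis {Adv}; 4:kraip {Noun,Conj}; 5:fliarp {Noun,Conj}; 6:fliarp {Noun,Conj}; 7:tiaslein {Det}; 8:kraip {Noun,Conj}.
There are 16 candidate sequences in total.
The sequences that satisfy every rule: Det Adv Adv Noun Noun Conj Det Noun; Det Adv Adv Noun Conj Noun Det Noun; Det Adv Adv Conj Noun Noun Det Noun; Det Adv Adv Conj Noun Conj Det Noun.
Count = 4.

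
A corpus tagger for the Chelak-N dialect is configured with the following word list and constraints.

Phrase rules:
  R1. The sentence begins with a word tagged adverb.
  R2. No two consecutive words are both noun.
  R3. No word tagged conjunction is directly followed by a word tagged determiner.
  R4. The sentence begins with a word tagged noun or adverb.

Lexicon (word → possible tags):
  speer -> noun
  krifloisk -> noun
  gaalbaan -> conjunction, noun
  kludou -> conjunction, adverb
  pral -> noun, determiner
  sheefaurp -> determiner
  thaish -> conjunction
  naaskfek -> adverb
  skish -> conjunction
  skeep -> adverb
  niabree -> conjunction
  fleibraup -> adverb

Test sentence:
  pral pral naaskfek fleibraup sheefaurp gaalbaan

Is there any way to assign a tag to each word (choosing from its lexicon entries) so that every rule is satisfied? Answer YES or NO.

Candidates per position — 1:pral {noun,determiner}; 2:pral {noun,determiner}; 3:naaskfek {adverb}; 4:fleibraup {adverb}; 5:sheefaurp {determiner}; 6:gaalbaan {conjunction,noun}.
Rule 1 cannot be satisfied by any choice of tags from the lexicon.
So there is no consistent tagging.

NO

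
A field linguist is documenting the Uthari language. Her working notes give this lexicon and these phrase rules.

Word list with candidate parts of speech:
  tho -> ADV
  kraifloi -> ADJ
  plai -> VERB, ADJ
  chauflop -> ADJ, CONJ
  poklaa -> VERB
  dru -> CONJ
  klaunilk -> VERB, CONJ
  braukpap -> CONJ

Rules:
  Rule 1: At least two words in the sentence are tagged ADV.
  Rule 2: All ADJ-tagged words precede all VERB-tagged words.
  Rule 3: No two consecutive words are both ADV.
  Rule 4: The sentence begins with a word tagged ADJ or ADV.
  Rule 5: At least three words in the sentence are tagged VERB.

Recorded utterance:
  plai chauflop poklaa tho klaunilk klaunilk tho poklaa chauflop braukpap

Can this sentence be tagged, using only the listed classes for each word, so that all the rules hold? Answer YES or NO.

YES

Candidates per position — 1:plai {VERB,ADJ}; 2:chauflop {ADJ,CONJ}; 3:poklaa {VERB}; 4:tho {ADV}; 5:klaunilk {VERB,CONJ}; 6:klaunilk {VERB,CONJ}; 7:tho {ADV}; 8:poklaa {VERB}; 9:chauflop {ADJ,CONJ}; 10:braukpap {CONJ}.
One satisfying assignment: ADJ CONJ VERB ADV CONJ VERB ADV VERB CONJ CONJ.
Checking: rule 1 satisfied; rule 2 satisfied; rule 3 satisfied; rule 4 satisfied; rule 5 satisfied.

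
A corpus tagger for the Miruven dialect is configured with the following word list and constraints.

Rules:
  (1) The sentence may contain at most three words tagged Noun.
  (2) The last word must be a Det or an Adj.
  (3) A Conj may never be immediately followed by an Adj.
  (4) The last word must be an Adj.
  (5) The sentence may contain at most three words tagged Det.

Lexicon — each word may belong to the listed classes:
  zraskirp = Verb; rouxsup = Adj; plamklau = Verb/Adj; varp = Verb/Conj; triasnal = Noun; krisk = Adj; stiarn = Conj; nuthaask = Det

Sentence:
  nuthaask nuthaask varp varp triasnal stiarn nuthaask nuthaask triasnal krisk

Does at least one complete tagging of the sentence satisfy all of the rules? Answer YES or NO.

NO

Candidates per position — 1:nuthaask {Det}; 2:nuthaask {Det}; 3:varp {Verb,Conj}; 4:varp {Verb,Conj}; 5:triasnal {Noun}; 6:stiarn {Conj}; 7:nuthaask {Det}; 8:nuthaask {Det}; 9:triasnal {Noun}; 10:krisk {Adj}.
Rule 5 cannot be satisfied by any choice of tags from the lexicon.
So there is no consistent tagging.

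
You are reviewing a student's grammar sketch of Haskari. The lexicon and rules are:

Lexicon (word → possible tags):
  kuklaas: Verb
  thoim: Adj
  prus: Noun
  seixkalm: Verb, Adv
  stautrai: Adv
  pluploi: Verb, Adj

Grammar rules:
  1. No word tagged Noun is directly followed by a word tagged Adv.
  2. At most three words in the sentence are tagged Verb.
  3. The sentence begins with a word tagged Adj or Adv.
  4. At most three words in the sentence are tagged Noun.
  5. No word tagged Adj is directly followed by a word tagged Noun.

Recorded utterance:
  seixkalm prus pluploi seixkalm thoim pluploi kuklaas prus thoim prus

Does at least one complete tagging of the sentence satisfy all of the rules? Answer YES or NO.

NO

Candidates per position — 1:seixkalm {Verb,Adv}; 2:prus {Noun}; 3:pluploi {Verb,Adj}; 4:seixkalm {Verb,Adv}; 5:thoim {Adj}; 6:pluploi {Verb,Adj}; 7:kuklaas {Verb}; 8:prus {Noun}; 9:thoim {Adj}; 10:prus {Noun}.
Rule 5 cannot be satisfied by any choice of tags from the lexicon.
So there is no consistent tagging.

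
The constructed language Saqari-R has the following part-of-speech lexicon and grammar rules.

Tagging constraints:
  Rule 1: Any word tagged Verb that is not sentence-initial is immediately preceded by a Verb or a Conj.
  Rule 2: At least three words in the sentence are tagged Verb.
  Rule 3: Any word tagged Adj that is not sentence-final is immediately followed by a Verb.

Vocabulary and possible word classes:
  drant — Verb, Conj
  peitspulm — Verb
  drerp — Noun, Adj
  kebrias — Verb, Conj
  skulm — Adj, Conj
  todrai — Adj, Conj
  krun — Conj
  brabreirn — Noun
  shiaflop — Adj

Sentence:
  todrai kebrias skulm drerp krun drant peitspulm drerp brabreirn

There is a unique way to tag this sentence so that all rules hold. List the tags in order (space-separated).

Conj Verb Conj Noun Conj Verb Verb Noun Noun

Candidates per position — 1:todrai {Adj,Conj}; 2:kebrias {Verb,Conj}; 3:skulm {Adj,Conj}; 4:drerp {Noun,Adj}; 5:krun {Conj}; 6:drant {Verb,Conj}; 7:peitspulm {Verb}; 8:drerp {Noun,Adj}; 9:brabreirn {Noun}.
Position 2: tagging it Conj would leave rule 2 unsatisfiable, so it must be Verb.
Position 3: tagging it Adj would leave rule 3 unsatisfiable, so it must be Conj.
Position 4: tagging it Adj would leave rule 3 unsatisfiable, so it must be Noun.
Position 6: tagging it Conj would leave rule 2 unsatisfiable, so it must be Verb.
Position 8: tagging it Adj would leave rule 3 unsatisfiable, so it must be Noun.
Position 1: tagging it Adj would leave rule 1 unsatisfiable, so it must be Conj.
That leaves exactly one tagging: Conj Verb Conj Noun Conj Verb Verb Noun Noun.
Rule-by-rule: rule 1 ✓; rule 2 ✓; rule 3 ✓.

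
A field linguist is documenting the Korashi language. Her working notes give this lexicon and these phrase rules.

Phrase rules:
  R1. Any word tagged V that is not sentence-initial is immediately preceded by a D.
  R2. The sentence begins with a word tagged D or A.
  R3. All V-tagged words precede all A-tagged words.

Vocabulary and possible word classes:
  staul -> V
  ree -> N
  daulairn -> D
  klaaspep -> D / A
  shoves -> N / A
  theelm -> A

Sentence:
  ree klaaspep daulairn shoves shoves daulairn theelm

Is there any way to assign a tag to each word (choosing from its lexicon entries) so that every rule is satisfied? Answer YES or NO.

Candidates per position — 1:ree {N}; 2:klaaspep {D,A}; 3:daulairn {D}; 4:shoves {N,A}; 5:shoves {N,A}; 6:daulairn {D}; 7:theelm {A}.
Rule 2 cannot be satisfied by any choice of tags from the lexicon.
So there is no consistent tagging.

NO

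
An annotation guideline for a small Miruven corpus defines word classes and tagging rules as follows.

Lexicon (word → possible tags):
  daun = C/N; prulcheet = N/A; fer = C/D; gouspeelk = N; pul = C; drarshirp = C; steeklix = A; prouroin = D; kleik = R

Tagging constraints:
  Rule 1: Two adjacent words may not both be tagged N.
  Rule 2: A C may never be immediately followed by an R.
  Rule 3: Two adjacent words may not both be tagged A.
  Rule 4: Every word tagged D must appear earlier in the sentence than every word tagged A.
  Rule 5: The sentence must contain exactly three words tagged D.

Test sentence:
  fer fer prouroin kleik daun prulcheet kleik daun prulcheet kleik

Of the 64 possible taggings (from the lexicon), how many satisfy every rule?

9

Candidates per position — 1:fer {C,D}; 2:fer {C,D}; 3:prouroin {D}; 4:kleik {R}; 5:daun {C,N}; 6:prulcheet {N,A}; 7:kleik {R}; 8:daun {C,N}; 9:prulcheet {N,A}; 10:kleik {R}.
There are 64 candidate sequences in total.
Checking each against the rules leaves 9 sequences.
Count = 9.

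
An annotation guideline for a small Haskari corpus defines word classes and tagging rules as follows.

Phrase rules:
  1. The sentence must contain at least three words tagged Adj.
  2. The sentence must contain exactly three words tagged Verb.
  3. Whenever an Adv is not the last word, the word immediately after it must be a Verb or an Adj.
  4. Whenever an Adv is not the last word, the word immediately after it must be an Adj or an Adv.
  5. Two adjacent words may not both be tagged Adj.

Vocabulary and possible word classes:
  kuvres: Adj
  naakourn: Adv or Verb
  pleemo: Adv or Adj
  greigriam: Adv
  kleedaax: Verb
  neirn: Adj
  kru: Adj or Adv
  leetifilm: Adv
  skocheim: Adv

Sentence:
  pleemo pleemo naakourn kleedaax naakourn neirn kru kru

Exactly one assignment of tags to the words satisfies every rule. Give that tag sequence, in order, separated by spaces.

Adv Adj Verb Verb Verb Adj Adv Adj

Candidates per position — 1:pleemo {Adv,Adj}; 2:pleemo {Adv,Adj}; 3:naakourn {Adv,Verb}; 4:kleedaax {Verb}; 5:naakourn {Adv,Verb}; 6:neirn {Adj}; 7:kru {Adj,Adv}; 8:kru {Adj,Adv}.
If word 2 were Adv, no tagging could satisfy rule 4; so word 2 is Adj.
If word 3 were Adv, no tagging could satisfy rule 2; so word 3 is Verb.
If word 5 were Adv, no tagging could satisfy rule 2; so word 5 is Verb.
If word 7 were Adj, no tagging could satisfy rule 5; so word 7 is Adv.
If word 8 were Adv, no tagging could satisfy rule 3; so word 8 is Adj.
If word 1 were Adj, no tagging could satisfy rule 5; so word 1 is Adv.
So the tagging must be: Adv Adj Verb Verb Verb Adj Adv Adj.
Check: rule 1 ok; rule 2 ok; rule 3 ok; rule 4 ok; rule 5 ok.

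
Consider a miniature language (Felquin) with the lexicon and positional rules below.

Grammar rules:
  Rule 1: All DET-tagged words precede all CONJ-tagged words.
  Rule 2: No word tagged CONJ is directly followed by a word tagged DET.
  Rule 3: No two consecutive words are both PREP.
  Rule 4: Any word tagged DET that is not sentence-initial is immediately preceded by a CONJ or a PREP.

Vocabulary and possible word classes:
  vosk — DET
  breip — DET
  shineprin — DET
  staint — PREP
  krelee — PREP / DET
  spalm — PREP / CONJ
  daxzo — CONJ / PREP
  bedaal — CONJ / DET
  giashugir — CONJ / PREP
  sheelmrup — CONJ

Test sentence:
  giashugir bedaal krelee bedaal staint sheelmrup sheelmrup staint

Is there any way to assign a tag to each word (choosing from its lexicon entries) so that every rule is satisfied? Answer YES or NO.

YES

Candidates per position — 1:giashugir {CONJ,PREP}; 2:bedaal {CONJ,DET}; 3:krelee {PREP,DET}; 4:bedaal {CONJ,DET}; 5:staint {PREP}; 6:sheelmrup {CONJ}; 7:sheelmrup {CONJ}; 8:staint {PREP}.
One satisfying assignment: PREP DET PREP CONJ PREP CONJ CONJ PREP.
Check: rule 1 holds; rule 2 holds; rule 3 holds; rule 4 holds.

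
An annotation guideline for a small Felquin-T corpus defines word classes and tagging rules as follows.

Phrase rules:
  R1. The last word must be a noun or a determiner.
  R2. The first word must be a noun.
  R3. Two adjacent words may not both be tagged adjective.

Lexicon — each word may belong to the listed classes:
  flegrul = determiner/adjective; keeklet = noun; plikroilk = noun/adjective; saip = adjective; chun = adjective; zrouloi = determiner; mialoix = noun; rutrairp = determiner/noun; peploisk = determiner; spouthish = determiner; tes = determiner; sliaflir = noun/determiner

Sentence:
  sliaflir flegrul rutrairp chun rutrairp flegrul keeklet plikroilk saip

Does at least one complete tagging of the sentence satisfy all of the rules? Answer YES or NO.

Candidates per position — 1:sliaflir {noun,determiner}; 2:flegrul {determiner,adjective}; 3:rutrairp {determiner,noun}; 4:chun {adjective}; 5:rutrairp {determiner,noun}; 6:flegrul {determiner,adjective}; 7:keeklet {noun}; 8:plikroilk {noun,adjective}; 9:saip {adjective}.
Rule 1 cannot be satisfied by any choice of tags from the lexicon.
So there is no consistent tagging.

NO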